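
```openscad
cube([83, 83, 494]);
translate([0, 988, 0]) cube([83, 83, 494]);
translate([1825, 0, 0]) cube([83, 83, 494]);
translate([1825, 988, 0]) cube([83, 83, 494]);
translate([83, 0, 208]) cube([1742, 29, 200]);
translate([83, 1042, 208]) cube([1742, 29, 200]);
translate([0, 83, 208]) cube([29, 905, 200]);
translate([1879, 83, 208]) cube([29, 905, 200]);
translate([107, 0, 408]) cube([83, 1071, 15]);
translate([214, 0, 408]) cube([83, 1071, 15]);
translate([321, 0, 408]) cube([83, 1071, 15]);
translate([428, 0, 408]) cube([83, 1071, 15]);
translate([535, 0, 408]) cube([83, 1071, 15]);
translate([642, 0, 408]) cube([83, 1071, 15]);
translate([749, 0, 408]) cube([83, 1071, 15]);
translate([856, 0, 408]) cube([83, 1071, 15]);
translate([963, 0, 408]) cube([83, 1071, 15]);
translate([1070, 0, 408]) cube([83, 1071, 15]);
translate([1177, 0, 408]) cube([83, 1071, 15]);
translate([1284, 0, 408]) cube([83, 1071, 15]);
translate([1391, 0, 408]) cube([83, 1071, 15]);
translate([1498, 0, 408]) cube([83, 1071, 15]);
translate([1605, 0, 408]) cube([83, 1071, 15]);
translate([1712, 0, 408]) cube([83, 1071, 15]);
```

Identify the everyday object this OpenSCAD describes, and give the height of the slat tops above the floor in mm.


A bed frame. The slat-top height is 423 mm.

Four posts, four rails, and a row of slats — a bed frame. Slats sit on the rails at z = 208 + 200 = 408; with slat thickness 15, the top is 423 mm.


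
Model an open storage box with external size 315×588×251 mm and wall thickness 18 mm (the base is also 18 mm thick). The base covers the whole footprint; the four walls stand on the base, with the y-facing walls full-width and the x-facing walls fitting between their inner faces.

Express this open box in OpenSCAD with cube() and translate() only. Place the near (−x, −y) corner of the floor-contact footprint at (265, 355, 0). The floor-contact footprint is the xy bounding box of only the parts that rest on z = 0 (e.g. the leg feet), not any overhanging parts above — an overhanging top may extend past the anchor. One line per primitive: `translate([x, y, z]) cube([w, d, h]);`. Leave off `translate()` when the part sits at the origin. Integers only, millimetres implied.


translate([265, 355, 0]) cube([315, 588, 18]);
translate([265, 355, 18]) cube([315, 18, 233]);
translate([265, 925, 18]) cube([315, 18, 233]);
translate([265, 373, 18]) cube([18, 552, 233]);
translate([562, 373, 18]) cube([18, 552, 233]);


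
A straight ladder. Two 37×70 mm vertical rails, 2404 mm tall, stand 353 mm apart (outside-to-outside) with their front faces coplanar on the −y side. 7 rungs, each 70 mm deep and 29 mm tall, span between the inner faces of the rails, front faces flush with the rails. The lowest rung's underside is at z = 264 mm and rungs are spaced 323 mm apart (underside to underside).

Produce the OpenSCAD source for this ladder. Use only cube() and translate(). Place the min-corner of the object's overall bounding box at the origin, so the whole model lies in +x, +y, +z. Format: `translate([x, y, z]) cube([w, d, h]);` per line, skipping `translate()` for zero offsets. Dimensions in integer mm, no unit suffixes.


cube([37, 70, 2404]);
translate([316, 0, 0]) cube([37, 70, 2404]);
translate([37, 0, 264]) cube([279, 70, 29]);
translate([37, 0, 587]) cube([279, 70, 29]);
translate([37, 0, 910]) cube([279, 70, 29]);
translate([37, 0, 1233]) cube([279, 70, 29]);
translate([37, 0, 1556]) cube([279, 70, 29]);
translate([37, 0, 1879]) cube([279, 70, 29]);
translate([37, 0, 2202]) cube([279, 70, 29]);


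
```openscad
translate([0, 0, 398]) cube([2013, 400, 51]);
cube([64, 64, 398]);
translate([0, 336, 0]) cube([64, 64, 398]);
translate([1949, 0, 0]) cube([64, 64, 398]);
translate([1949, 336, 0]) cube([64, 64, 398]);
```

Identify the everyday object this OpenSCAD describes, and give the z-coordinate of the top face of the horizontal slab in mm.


A bench. The seat-top height is 449 mm.

A long slab on four corner posts — a bench. The slab sits at z = 398 with thickness 51, so the top is 398 + 51 = 449 mm.


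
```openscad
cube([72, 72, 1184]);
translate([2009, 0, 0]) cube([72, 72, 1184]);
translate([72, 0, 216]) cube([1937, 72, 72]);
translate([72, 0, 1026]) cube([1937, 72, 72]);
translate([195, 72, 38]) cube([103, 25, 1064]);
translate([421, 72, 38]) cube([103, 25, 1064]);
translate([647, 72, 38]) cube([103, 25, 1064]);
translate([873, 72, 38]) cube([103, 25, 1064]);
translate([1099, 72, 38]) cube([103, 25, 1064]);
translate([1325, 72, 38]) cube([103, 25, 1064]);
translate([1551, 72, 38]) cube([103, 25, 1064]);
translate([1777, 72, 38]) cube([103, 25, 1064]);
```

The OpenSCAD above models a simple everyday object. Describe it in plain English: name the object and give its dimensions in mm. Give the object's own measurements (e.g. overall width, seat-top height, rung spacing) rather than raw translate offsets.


A fence section. Two 72×72 mm posts, 1184 mm tall, stand on the floor with a clear span of 1937 mm between their inner faces. Two horizontal rails of 72×72 mm section span the gap between the posts with their undersides at z = 216 mm and z = 1026 mm, flush with the posts' −y face. 8 pickets, each 103 mm wide, 25 mm thick and 1064 mm tall, are fixed to the +y face of the rails with their bottoms at z = 38 mm, spaced across the span with a 123 mm gap after the −x post and between neighbouring pickets, with 129 mm left before the +x post.


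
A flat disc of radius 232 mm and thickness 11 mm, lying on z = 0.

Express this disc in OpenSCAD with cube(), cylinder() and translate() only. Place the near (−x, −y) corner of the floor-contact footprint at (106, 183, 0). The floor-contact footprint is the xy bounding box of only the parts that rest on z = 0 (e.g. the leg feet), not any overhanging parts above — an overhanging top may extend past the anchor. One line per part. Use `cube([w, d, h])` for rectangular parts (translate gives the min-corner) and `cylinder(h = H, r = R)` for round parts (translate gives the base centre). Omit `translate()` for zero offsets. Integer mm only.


translate([338, 415, 0]) cylinder(h = 11, r = 232);


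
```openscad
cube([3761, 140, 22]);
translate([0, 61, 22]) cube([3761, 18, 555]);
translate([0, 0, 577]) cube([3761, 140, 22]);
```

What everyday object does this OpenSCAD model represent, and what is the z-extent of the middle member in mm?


An I-beam. The web height is 555 mm.

Two wide flanges with a thin centred web — an I-beam. Overall 599 mm minus two 22 mm flanges gives a web of 599 − 2·22 = 555 mm.


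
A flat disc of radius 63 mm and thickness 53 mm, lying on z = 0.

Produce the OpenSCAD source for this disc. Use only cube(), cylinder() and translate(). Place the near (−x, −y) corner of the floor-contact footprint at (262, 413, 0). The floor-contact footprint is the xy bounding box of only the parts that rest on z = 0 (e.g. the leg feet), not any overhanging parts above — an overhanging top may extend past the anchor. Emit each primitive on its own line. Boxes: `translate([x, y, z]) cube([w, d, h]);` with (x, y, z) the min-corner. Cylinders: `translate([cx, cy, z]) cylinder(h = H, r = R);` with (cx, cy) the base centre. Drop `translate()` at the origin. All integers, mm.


translate([325, 476, 0]) cylinder(h = 53, r = 63);


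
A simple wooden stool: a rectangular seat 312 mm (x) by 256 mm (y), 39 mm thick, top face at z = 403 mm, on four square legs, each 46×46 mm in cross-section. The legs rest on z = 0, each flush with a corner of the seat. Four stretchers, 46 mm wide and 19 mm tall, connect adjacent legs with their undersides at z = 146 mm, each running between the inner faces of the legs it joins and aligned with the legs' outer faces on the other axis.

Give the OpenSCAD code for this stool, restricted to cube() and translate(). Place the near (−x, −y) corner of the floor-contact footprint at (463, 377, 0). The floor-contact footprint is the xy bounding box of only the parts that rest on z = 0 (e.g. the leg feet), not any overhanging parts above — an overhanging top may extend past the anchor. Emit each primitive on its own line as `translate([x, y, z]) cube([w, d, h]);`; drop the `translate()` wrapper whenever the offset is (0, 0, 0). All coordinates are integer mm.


translate([463, 377, 364]) cube([312, 256, 39]);
translate([463, 377, 0]) cube([46, 46, 364]);
translate([729, 377, 0]) cube([46, 46, 364]);
translate([463, 587, 0]) cube([46, 46, 364]);
translate([729, 587, 0]) cube([46, 46, 364]);
translate([509, 377, 146]) cube([220, 46, 19]);
translate([509, 587, 146]) cube([220, 46, 19]);
translate([463, 423, 146]) cube([46, 164, 19]);
translate([729, 423, 146]) cube([46, 164, 19]);


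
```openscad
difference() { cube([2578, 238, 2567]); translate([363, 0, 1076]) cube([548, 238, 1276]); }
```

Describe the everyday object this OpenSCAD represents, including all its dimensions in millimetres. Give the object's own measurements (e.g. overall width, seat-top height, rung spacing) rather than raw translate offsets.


A wall 2578 mm long (x), 238 mm thick (y), 2567 mm tall, with a rectangular window opening cut through it. The opening is 548 mm wide and 1276 mm tall; its sill is at z = 1076 mm and its near (−x) edge is 363 mm from the wall's −x end. The opening passes through the full wall thickness.


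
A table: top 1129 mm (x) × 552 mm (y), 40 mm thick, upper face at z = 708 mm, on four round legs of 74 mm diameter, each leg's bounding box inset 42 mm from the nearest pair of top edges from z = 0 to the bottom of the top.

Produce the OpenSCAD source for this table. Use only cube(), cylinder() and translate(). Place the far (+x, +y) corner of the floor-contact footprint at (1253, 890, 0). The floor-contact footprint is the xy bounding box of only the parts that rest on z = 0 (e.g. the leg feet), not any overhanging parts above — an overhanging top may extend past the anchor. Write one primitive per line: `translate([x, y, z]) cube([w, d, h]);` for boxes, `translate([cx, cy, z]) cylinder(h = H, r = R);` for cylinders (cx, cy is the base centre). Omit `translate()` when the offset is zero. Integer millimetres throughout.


translate([166, 380, 668]) cube([1129, 552, 40]);
translate([245, 459, 0]) cylinder(h = 668, r = 37);
translate([1216, 459, 0]) cylinder(h = 668, r = 37);
translate([245, 853, 0]) cylinder(h = 668, r = 37);
translate([1216, 853, 0]) cylinder(h = 668, r = 37);


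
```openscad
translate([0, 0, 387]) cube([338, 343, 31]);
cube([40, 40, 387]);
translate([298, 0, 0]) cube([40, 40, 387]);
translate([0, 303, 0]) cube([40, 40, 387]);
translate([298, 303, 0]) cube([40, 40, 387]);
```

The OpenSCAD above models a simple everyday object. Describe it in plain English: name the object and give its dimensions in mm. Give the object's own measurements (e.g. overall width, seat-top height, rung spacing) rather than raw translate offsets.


A simple wooden stool: a rectangular seat 338 mm (x) by 343 mm (y), 31 mm thick, top face at z = 418 mm, on four square legs, each 40×40 mm in cross-section. The legs rest on z = 0, each flush with a corner of the seat.


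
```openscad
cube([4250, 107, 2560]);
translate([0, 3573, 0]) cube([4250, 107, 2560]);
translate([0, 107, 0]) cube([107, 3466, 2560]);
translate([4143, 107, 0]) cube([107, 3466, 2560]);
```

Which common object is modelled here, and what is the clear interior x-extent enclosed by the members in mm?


A house (or room) frame. The interior width is 4036 mm.

Four 2560 mm walls enclosing a rectangle with no floor or roof — a room or house frame. Outside width is 4250 mm and wall thickness is 107 mm, so the interior width is 4250 − 2 × 107 = 4036 mm.


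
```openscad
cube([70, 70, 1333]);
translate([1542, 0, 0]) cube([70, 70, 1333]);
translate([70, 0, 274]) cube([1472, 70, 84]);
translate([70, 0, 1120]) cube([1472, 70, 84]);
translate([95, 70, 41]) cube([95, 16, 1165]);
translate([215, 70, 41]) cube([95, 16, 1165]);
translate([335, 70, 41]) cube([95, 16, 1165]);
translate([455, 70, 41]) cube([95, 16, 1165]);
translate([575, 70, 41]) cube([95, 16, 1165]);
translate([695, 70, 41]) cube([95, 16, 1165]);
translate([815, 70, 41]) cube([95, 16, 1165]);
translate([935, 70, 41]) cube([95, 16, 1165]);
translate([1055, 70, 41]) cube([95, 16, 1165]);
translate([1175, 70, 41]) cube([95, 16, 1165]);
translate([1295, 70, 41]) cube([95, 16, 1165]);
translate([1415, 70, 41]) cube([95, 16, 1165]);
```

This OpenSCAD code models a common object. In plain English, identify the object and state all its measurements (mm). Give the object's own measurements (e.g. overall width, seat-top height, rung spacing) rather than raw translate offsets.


A fence section. Two 70×70 mm posts, 1333 mm tall, stand on the floor with a clear span of 1472 mm between their inner faces. Two horizontal rails of 70×84 mm section span the gap between the posts with their undersides at z = 274 mm and z = 1120 mm, flush with the posts' −y face. 12 pickets, each 95 mm wide, 16 mm thick and 1165 mm tall, are fixed to the +y face of the rails with their bottoms at z = 41 mm, spaced across the span with a 25 mm gap after the −x post and between neighbouring pickets, with 32 mm left before the +x post.


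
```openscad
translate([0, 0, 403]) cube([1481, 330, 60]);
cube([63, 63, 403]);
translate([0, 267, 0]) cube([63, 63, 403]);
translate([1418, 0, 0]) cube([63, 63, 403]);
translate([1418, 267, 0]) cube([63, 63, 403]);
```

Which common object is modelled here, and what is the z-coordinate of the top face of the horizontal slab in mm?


A bench. The seat-top height is 463 mm.

A long slab on four corner posts — a bench. The slab sits at z = 403 with thickness 60, so the top is 403 + 60 = 463 mm.


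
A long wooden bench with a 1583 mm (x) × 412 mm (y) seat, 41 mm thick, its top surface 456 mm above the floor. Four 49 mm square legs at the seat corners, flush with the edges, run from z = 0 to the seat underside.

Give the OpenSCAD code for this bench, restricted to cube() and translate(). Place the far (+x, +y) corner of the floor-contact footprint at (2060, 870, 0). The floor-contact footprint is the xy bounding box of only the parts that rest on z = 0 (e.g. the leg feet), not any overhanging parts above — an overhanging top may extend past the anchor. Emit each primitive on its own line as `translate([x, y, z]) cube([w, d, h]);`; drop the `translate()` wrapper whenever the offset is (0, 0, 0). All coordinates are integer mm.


translate([477, 458, 415]) cube([1583, 412, 41]);
translate([477, 458, 0]) cube([49, 49, 415]);
translate([477, 821, 0]) cube([49, 49, 415]);
translate([2011, 458, 0]) cube([49, 49, 415]);
translate([2011, 821, 0]) cube([49, 49, 415]);


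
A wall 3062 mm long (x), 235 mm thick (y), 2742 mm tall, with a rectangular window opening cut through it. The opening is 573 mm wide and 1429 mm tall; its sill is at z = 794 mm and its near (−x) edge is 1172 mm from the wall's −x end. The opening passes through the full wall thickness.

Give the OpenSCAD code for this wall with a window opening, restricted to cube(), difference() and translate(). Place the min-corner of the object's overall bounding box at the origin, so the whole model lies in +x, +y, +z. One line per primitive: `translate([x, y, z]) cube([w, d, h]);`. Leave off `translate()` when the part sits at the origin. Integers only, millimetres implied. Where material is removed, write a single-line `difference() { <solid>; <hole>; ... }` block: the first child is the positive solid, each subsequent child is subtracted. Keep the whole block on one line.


difference() { cube([3062, 235, 2742]); translate([1172, 0, 794]) cube([573, 235, 1429]); }


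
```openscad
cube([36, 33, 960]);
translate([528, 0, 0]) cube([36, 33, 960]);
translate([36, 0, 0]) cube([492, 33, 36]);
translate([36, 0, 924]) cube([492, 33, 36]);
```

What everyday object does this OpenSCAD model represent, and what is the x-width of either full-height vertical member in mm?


A picture frame. The border width is 36 mm.

Four thin pieces enclosing a rectangular opening — a picture frame. The two full-height stiles are 960 mm tall; the top rail sits at z = 924 and is 36 mm tall, so the border above the opening is 960 − 924 = 36 mm, matching the stile x-width.


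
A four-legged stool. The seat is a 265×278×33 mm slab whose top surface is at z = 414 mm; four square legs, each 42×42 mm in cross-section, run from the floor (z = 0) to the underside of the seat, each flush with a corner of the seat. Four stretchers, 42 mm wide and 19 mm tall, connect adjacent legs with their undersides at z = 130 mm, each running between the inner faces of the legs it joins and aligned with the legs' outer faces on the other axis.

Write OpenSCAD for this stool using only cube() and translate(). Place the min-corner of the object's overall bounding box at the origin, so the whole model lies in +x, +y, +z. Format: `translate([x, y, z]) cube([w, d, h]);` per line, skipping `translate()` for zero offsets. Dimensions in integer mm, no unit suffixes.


translate([0, 0, 381]) cube([265, 278, 33]);
cube([42, 42, 381]);
translate([223, 0, 0]) cube([42, 42, 381]);
translate([0, 236, 0]) cube([42, 42, 381]);
translate([223, 236, 0]) cube([42, 42, 381]);
translate([42, 0, 130]) cube([181, 42, 19]);
translate([42, 236, 130]) cube([181, 42, 19]);
translate([0, 42, 130]) cube([42, 194, 19]);
translate([223, 42, 130]) cube([42, 194, 19]);


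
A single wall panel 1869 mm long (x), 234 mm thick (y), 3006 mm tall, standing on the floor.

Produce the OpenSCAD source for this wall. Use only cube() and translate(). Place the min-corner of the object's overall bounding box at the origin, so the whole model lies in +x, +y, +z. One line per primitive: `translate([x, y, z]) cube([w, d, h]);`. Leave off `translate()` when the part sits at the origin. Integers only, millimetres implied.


cube([1869, 234, 3006]);


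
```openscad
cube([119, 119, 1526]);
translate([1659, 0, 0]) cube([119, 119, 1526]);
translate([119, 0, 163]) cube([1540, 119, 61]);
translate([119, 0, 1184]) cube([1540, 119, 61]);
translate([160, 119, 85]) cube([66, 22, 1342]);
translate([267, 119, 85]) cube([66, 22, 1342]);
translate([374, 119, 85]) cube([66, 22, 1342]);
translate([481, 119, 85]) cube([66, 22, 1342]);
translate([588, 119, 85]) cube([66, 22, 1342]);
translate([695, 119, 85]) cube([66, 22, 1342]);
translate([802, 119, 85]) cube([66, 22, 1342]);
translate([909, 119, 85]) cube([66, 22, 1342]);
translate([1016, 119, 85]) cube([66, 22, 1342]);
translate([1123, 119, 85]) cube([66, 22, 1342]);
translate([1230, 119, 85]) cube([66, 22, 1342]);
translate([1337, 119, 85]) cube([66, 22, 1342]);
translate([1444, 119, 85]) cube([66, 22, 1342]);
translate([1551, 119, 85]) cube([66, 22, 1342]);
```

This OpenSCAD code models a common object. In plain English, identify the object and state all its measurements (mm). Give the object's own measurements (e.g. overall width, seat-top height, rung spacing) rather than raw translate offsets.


A fence section. Two 119×119 mm posts, 1526 mm tall, stand on the floor with a clear span of 1540 mm between their inner faces. Two horizontal rails of 119×61 mm section span the gap between the posts with their undersides at z = 163 mm and z = 1184 mm, flush with the posts' −y face. 14 pickets, each 66 mm wide, 22 mm thick and 1342 mm tall, are fixed to the +y face of the rails with their bottoms at z = 85 mm, spaced across the span with a 41 mm gap after the −x post and between neighbouring pickets, with 42 mm left before the +x post.


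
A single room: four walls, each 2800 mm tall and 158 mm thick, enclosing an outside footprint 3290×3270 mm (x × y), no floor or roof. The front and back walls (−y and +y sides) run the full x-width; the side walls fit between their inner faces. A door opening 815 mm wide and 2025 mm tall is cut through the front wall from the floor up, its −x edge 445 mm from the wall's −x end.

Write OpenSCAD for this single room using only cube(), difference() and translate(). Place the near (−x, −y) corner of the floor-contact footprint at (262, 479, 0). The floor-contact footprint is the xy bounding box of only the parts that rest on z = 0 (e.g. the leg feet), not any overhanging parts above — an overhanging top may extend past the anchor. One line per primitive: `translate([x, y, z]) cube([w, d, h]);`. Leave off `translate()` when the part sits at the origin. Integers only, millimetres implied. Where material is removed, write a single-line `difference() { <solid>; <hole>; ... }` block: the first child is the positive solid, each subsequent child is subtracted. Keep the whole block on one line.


difference() { translate([262, 479, 0]) cube([3290, 158, 2800]); translate([707, 479, 0]) cube([815, 158, 2025]); }
translate([262, 3591, 0]) cube([3290, 158, 2800]);
translate([262, 637, 0]) cube([158, 2954, 2800]);
translate([3394, 637, 0]) cube([158, 2954, 2800]);


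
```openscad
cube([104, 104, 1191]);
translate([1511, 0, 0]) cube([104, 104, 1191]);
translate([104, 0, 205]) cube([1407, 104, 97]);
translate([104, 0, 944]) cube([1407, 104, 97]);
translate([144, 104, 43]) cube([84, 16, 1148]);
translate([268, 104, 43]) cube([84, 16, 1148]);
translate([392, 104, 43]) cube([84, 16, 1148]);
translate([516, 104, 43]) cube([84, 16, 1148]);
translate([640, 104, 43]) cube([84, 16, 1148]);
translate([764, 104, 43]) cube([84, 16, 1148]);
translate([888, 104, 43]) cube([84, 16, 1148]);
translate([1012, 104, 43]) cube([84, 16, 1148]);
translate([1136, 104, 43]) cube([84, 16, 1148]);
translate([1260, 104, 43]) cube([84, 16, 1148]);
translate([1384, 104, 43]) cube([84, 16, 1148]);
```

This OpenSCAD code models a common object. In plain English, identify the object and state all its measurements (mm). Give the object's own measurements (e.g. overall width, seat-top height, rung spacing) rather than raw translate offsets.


A fence section. Two 104×104 mm posts, 1191 mm tall, stand on the floor with a clear span of 1407 mm between their inner faces. Two horizontal rails of 104×97 mm section span the gap between the posts with their undersides at z = 205 mm and z = 944 mm, flush with the posts' −y face. 11 pickets, each 84 mm wide, 16 mm thick and 1148 mm tall, are fixed to the +y face of the rails with their bottoms at z = 43 mm, spaced across the span with a 40 mm gap after the −x post and between neighbouring pickets, with 43 mm left before the +x post.


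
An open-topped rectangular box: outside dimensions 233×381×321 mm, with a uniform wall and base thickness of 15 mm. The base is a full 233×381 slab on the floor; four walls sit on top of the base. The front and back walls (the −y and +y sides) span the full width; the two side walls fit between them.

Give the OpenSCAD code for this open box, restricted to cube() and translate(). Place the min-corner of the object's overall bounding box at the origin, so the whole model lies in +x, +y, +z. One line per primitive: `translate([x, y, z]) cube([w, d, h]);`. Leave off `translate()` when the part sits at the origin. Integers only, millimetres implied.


cube([233, 381, 15]);
translate([0, 0, 15]) cube([233, 15, 306]);
translate([0, 366, 15]) cube([233, 15, 306]);
translate([0, 15, 15]) cube([15, 351, 306]);
translate([218, 15, 15]) cube([15, 351, 306]);


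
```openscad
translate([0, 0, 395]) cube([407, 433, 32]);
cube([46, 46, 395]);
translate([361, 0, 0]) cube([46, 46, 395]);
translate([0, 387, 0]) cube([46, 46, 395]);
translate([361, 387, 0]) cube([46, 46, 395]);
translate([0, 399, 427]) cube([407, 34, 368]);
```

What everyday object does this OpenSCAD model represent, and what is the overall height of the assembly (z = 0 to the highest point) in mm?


A chair. The overall height is 795 mm.

A slab on four corner posts with a tall panel at the back — a chair. The seat slab sits at z = 395 with thickness 32, and the 368 mm backrest starts at the seat top, so the overall height is 395 + 32 + 368 = 795 mm.


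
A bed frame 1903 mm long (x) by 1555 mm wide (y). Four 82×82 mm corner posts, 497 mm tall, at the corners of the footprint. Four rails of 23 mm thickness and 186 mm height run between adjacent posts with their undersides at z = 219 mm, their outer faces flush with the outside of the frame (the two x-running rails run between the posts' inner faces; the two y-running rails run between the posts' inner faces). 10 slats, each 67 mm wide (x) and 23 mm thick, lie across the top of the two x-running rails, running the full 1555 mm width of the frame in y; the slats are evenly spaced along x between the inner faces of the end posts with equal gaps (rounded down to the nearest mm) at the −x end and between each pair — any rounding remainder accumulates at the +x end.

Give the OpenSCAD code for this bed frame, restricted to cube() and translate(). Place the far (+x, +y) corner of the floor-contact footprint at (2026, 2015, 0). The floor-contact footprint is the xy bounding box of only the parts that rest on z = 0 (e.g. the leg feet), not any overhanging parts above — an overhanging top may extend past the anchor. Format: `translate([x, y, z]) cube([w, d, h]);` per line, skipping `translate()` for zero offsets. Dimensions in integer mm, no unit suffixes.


translate([123, 460, 0]) cube([82, 82, 497]);
translate([123, 1933, 0]) cube([82, 82, 497]);
translate([1944, 460, 0]) cube([82, 82, 497]);
translate([1944, 1933, 0]) cube([82, 82, 497]);
translate([205, 460, 219]) cube([1739, 23, 186]);
translate([205, 1992, 219]) cube([1739, 23, 186]);
translate([123, 542, 219]) cube([23, 1391, 186]);
translate([2003, 542, 219]) cube([23, 1391, 186]);
translate([302, 460, 405]) cube([67, 1555, 23]);
translate([466, 460, 405]) cube([67, 1555, 23]);
translate([630, 460, 405]) cube([67, 1555, 23]);
translate([794, 460, 405]) cube([67, 1555, 23]);
translate([958, 460, 405]) cube([67, 1555, 23]);
translate([1122, 460, 405]) cube([67, 1555, 23]);
translate([1286, 460, 405]) cube([67, 1555, 23]);
translate([1450, 460, 405]) cube([67, 1555, 23]);
translate([1614, 460, 405]) cube([67, 1555, 23]);
translate([1778, 460, 405]) cube([67, 1555, 23]);


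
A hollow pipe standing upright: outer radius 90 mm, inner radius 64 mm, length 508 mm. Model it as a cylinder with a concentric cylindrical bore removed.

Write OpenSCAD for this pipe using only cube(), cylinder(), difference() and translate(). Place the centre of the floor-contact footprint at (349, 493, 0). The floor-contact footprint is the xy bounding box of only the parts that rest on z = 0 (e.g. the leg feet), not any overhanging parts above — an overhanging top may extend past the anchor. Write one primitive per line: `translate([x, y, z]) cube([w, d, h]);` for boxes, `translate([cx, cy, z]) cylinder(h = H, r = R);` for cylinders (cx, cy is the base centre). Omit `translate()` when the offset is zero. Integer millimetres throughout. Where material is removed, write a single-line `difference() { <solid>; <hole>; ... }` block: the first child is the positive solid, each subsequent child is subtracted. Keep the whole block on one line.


difference() { translate([349, 493, 0]) cylinder(h = 508, r = 90); translate([349, 493, 0]) cylinder(h = 508, r = 64); }


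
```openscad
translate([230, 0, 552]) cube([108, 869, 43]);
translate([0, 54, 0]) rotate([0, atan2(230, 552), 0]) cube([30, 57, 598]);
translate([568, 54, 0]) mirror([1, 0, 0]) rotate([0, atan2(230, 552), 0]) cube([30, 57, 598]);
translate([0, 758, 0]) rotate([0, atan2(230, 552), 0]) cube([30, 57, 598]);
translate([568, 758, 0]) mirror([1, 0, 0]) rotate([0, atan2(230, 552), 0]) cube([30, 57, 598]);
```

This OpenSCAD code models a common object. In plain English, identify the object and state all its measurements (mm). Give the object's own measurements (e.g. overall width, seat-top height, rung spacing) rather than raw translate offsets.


A sawhorse. A 108×869×43 mm beam (x, y, z) sits on two A-frame leg pairs. Each pair is two raked legs of 30×57 mm section (57 mm along y) splaying symmetrically in x. Each leg rises 552 mm vertically over 230 mm of horizontal reach and is 598 mm long along its own axis. Every leg's outer bottom edge rests on the floor and its outer top edge meets a bottom edge of the beam — the left legs (tilting toward +x) meet the beam's −x bottom edge, the right legs (their mirror images, tilting toward −x) meet its +x bottom edge — so the leg tops tuck under the beam, the beam's underside is 552 mm above the floor, and the feet are 568 mm apart outside-to-outside with the beam centred between them. The two leg pairs are set in 54 mm from either end of the beam.


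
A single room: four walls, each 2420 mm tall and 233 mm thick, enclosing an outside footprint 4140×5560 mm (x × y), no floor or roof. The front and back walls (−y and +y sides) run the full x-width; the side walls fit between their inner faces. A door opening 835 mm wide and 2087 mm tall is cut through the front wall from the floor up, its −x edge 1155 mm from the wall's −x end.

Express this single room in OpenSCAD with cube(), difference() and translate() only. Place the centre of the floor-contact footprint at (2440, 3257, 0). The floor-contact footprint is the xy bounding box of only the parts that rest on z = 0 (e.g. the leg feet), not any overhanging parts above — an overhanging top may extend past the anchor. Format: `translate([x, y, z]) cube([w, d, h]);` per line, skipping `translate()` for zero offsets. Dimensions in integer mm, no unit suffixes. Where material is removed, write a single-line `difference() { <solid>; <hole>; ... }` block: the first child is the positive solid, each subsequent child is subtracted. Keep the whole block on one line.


difference() { translate([370, 477, 0]) cube([4140, 233, 2420]); translate([1525, 477, 0]) cube([835, 233, 2087]); }
translate([370, 5804, 0]) cube([4140, 233, 2420]);
translate([370, 710, 0]) cube([233, 5094, 2420]);
translate([4277, 710, 0]) cube([233, 5094, 2420]);


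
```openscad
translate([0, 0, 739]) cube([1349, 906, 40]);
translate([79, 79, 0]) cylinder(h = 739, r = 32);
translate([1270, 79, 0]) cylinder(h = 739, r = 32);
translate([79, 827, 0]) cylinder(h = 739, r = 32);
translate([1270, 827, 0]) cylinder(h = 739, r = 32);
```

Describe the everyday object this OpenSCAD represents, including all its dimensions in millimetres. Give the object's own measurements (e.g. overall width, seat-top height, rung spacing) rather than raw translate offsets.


A table: top 1349 mm (x) × 906 mm (y), 40 mm thick, upper face at z = 779 mm, on four round legs of 64 mm diameter, each leg's bounding box inset 47 mm from the nearest pair of top edges from z = 0 to the bottom of the top.


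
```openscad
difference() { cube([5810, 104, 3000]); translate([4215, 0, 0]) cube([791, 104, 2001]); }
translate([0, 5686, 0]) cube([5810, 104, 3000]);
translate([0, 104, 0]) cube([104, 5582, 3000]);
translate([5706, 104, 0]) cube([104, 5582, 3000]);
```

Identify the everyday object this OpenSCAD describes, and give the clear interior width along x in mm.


A single room. The interior width is 5602 mm.

Four walls enclosing a rectangle with a door in the front wall — a room. Outside width 5810 minus two 104 mm walls gives 5602 mm.


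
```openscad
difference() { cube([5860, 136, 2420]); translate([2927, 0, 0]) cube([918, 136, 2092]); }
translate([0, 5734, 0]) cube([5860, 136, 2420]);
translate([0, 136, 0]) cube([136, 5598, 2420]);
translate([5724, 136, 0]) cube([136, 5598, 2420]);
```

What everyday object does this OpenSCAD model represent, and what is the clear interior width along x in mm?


A single room. The interior width is 5588 mm.

Four walls enclosing a rectangle with a door in the front wall — a room. Outside width 5860 minus two 136 mm walls gives 5588 mm.


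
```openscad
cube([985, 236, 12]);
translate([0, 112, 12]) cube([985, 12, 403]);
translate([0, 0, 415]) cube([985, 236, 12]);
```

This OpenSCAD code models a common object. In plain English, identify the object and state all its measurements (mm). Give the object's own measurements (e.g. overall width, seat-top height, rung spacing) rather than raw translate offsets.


An I-beam lying along x, 985 mm long. Overall section height 427 mm. Two flanges 236 mm wide (y) and 12 mm thick, one on the floor and one at the top; a web 12 mm thick runs between them, centred on the flange width.


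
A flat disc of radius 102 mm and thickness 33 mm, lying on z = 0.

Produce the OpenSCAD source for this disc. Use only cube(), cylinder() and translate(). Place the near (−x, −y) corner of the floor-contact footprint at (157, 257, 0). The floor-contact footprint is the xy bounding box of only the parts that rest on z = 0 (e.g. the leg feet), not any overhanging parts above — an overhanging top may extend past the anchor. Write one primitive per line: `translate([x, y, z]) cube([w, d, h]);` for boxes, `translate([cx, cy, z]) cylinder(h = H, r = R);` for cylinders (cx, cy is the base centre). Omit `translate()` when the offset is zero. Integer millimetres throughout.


translate([259, 359, 0]) cylinder(h = 33, r = 102);


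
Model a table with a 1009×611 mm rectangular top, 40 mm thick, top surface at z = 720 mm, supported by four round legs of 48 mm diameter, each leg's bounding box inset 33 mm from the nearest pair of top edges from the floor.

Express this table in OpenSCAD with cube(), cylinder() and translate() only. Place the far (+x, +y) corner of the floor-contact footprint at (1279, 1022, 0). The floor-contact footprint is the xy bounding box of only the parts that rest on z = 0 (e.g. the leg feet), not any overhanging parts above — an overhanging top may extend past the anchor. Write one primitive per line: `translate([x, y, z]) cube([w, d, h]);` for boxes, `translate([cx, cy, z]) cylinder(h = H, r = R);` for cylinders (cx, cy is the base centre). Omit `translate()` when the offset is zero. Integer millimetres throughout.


translate([303, 444, 680]) cube([1009, 611, 40]);
translate([360, 501, 0]) cylinder(h = 680, r = 24);
translate([1255, 501, 0]) cylinder(h = 680, r = 24);
translate([360, 998, 0]) cylinder(h = 680, r = 24);
translate([1255, 998, 0]) cylinder(h = 680, r = 24);


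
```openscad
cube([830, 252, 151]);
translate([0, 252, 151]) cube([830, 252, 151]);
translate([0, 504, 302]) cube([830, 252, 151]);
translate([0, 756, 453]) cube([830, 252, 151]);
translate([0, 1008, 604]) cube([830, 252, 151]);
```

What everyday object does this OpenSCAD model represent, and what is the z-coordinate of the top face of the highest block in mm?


A staircase. The total rise is 755 mm.

5 identical blocks, each offset up and back from the previous — a staircase. Each step is 151 mm tall and there are 5 of them, so the total rise is 5 × 151 = 755 mm.


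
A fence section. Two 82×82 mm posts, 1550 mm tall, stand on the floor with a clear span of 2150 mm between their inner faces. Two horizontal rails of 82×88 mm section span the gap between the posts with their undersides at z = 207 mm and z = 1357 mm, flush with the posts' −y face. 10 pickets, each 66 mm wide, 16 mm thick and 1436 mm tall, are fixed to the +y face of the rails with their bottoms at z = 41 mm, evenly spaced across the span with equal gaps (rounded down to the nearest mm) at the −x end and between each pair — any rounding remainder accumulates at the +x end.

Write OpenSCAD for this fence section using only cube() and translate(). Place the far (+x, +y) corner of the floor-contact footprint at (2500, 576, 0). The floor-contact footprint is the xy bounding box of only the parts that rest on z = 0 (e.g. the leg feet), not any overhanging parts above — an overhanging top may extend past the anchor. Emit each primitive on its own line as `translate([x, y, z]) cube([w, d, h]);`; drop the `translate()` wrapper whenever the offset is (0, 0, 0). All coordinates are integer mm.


translate([186, 494, 0]) cube([82, 82, 1550]);
translate([2418, 494, 0]) cube([82, 82, 1550]);
translate([268, 494, 207]) cube([2150, 82, 88]);
translate([268, 494, 1357]) cube([2150, 82, 88]);
translate([403, 576, 41]) cube([66, 16, 1436]);
translate([604, 576, 41]) cube([66, 16, 1436]);
translate([805, 576, 41]) cube([66, 16, 1436]);
translate([1006, 576, 41]) cube([66, 16, 1436]);
translate([1207, 576, 41]) cube([66, 16, 1436]);
translate([1408, 576, 41]) cube([66, 16, 1436]);
translate([1609, 576, 41]) cube([66, 16, 1436]);
translate([1810, 576, 41]) cube([66, 16, 1436]);
translate([2011, 576, 41]) cube([66, 16, 1436]);
translate([2212, 576, 41]) cube([66, 16, 1436]);


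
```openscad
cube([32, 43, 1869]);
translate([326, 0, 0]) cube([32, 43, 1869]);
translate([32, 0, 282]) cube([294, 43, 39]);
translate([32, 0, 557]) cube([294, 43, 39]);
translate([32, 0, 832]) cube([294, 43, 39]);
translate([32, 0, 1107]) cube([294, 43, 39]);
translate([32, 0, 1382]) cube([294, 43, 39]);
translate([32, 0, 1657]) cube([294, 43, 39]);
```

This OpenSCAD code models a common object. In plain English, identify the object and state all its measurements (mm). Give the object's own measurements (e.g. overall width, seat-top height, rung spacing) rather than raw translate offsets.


A straight ladder. Two 32×43 mm vertical rails, 1869 mm tall, stand 358 mm apart (outside-to-outside) with their front faces coplanar on the −y side. 6 rungs, each 43 mm deep and 39 mm tall, span between the inner faces of the rails, front faces flush with the rails. The lowest rung's underside is at z = 282 mm and rungs are spaced 275 mm apart (underside to underside).


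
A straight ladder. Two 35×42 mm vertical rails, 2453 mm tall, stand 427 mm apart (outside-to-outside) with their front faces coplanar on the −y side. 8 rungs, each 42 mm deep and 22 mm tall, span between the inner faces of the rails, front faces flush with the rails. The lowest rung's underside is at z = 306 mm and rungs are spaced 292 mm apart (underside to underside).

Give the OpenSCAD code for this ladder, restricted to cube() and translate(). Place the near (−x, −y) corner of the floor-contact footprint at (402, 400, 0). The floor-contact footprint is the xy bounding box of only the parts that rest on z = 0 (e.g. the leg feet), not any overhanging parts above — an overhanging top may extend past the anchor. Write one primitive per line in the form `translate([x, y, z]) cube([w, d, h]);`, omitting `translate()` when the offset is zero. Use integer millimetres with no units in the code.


translate([402, 400, 0]) cube([35, 42, 2453]);
translate([794, 400, 0]) cube([35, 42, 2453]);
translate([437, 400, 306]) cube([357, 42, 22]);
translate([437, 400, 598]) cube([357, 42, 22]);
translate([437, 400, 890]) cube([357, 42, 22]);
translate([437, 400, 1182]) cube([357, 42, 22]);
translate([437, 400, 1474]) cube([357, 42, 22]);
translate([437, 400, 1766]) cube([357, 42, 22]);
translate([437, 400, 2058]) cube([357, 42, 22]);
translate([437, 400, 2350]) cube([357, 42, 22]);


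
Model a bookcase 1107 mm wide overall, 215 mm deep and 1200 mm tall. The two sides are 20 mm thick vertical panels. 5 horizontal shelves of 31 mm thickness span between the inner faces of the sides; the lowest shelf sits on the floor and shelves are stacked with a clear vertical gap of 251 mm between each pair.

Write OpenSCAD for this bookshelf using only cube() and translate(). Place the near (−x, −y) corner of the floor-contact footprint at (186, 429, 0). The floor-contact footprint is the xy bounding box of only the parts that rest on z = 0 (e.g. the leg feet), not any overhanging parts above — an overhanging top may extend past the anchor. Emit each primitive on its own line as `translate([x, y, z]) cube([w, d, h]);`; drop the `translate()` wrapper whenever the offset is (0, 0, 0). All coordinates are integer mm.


translate([186, 429, 0]) cube([20, 215, 1200]);
translate([1273, 429, 0]) cube([20, 215, 1200]);
translate([206, 429, 0]) cube([1067, 215, 31]);
translate([206, 429, 282]) cube([1067, 215, 31]);
translate([206, 429, 564]) cube([1067, 215, 31]);
translate([206, 429, 846]) cube([1067, 215, 31]);
translate([206, 429, 1128]) cube([1067, 215, 31]);


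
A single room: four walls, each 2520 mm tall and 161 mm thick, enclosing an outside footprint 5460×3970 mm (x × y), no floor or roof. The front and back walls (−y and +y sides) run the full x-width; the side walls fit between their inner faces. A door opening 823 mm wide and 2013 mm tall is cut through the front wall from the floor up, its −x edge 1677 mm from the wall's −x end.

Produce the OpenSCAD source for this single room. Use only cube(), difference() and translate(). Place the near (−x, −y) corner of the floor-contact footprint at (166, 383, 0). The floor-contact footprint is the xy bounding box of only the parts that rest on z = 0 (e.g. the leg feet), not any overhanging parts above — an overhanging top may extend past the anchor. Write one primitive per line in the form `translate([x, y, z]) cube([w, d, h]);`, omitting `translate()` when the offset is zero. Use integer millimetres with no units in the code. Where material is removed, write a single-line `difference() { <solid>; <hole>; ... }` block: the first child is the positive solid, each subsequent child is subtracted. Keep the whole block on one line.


difference() { translate([166, 383, 0]) cube([5460, 161, 2520]); translate([1843, 383, 0]) cube([823, 161, 2013]); }
translate([166, 4192, 0]) cube([5460, 161, 2520]);
translate([166, 544, 0]) cube([161, 3648, 2520]);
translate([5465, 544, 0]) cube([161, 3648, 2520]);
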